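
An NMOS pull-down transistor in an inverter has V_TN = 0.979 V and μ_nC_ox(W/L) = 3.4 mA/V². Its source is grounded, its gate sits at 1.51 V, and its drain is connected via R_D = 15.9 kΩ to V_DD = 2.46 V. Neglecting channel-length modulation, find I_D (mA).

I_D = 0.149 mA

V_GS = V_G = 1.51 V, so V_ov = 1.51 − 0.979 = 0.531 V.
Assume saturation: I_D = ½ k_n V_ov² = 0.5 × 3.4 × 0.531² = 0.479 mA, giving V_DS = V_DD − I_D R_D = 2.46 − 0.479 × 15.9 = -5.16 V.
But -5.16 V < V_ov = 0.531 V, so the device is actually in triode.
In triode I_D = k_n[V_ov V_DS − ½ V_DS²] and I_D = (V_DD − V_DS)/R_D. Equating: 27 V_DS² − 29.71 V_DS + 2.46 = 0, giving V_DS = 0.0902 V (the root below V_ov).
I_D = (2.46 − 0.0902) / 15.9 = 0.149 mA.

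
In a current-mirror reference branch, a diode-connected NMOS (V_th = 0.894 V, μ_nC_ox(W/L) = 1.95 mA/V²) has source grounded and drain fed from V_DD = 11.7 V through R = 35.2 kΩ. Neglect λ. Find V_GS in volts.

V_GS = 1.44 V

With gate tied to drain, V_GS = V_DS ≥ V_GS − V_th, so the device is in saturation.
KCL at the drain: ½ k_n (V_GS − V_th)² = (V_DD − V_GS)/R.
Let x = V_GS − 0.894. Then 34.3 x² + x − 10.81 = 0, giving x = 0.547 V (positive root), so V_GS = 1.44 V.
I_D = (V_DD − V_GS)/R = (11.7 − 1.44) / 35.2 = 0.291 mA.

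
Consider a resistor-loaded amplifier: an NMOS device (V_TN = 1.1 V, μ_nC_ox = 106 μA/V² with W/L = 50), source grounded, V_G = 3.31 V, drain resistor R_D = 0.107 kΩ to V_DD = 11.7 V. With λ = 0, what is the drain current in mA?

V_GS = V_G = 3.31 V, so V_ov = 3.31 − 1.1 = 2.21 V.
k_n = μ_nC_ox · (W/L) = 5.3 mA/V².
Assume saturation: I_D = ½ k_n V_ov² = 0.5 × 5.3 × 2.21² = 12.9 mA, giving V_DS = V_DD − I_D R_D = 11.7 − 12.9 × 0.107 = 10.3 V.
V_DS = 10.3 V ≥ V_ov = 2.21 V, confirming saturation.

I_D = 12.9 mA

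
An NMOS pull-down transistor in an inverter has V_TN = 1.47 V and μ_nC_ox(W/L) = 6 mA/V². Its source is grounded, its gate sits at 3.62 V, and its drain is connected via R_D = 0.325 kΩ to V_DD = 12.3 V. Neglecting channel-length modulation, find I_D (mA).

I_D = 13.9 mA

V_GS = V_G = 3.62 V, so V_ov = 3.62 − 1.47 = 2.15 V.
Assume saturation: I_D = ½ k_n V_ov² = 0.5 × 6 × 2.15² = 13.9 mA, giving V_DS = V_DD − I_D R_D = 12.3 − 13.9 × 0.325 = 7.79 V.
V_DS = 7.79 V ≥ V_ov = 2.15 V, confirming saturation.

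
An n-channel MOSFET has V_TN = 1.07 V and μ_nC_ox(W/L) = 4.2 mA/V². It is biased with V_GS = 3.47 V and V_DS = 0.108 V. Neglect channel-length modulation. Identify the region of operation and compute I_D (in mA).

Triode; I_D = 1.06 mA

V_ov = V_GS − V_TN = 3.47 − 1.07 = 2.4 V.
Since V_DS = 0.108 V < V_ov = 2.4 V, the device is in the triode region.
I_D = k_n [V_ov · V_DS − ½ V_DS²] = 4.2 × [2.4 × 0.108 − 0.5 × 0.108²] = 1.06 mA.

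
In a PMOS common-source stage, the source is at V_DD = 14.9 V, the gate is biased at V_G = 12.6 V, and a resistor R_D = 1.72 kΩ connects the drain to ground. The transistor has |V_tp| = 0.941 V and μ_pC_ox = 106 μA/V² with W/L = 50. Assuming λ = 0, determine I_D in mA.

I_D = 4.89 mA

V_SG = V_DD − V_G = 14.9 − 12.6 = 2.3 V, so V_ov = 2.3 − 0.941 = 1.36 V.
k_p = μ_pC_ox · (W/L) = 5.3 mA/V².
Assume saturation: I_D = ½ k_p V_ov² = 0.5 × 5.3 × 1.36² = 4.89 mA, giving V_SD = V_DD − I_D R_D = 14.9 − 4.89 × 1.72 = 6.48 V.
V_SD = 6.48 V ≥ V_ov = 1.36 V, confirming saturation.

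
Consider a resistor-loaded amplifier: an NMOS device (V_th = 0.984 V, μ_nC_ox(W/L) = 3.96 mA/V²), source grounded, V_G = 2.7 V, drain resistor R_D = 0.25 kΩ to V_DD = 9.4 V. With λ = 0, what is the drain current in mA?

I_D = 5.83 mA

V_GS = V_G = 2.7 V, so V_ov = 2.7 − 0.984 = 1.72 V.
Assume saturation: I_D = ½ k_n V_ov² = 0.5 × 3.96 × 1.72² = 5.83 mA, giving V_DS = V_DD − I_D R_D = 9.4 − 5.83 × 0.25 = 7.94 V.
V_DS = 7.94 V ≥ V_ov = 1.72 V, confirming saturation.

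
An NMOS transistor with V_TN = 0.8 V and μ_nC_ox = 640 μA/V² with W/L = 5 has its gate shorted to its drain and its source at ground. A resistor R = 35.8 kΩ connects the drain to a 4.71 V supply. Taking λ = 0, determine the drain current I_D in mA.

I_D = 0.102 mA

With gate tied to drain, V_GS = V_DS ≥ V_GS − V_TN, so the device is in saturation.
k_n = μ_nC_ox · (W/L) = 3.2 mA/V².
KCL at the drain: ½ k_n (V_GS − V_TN)² = (V_DD − V_GS)/R.
Let x = V_GS − 0.8. Then 57.3 x² + x − 3.91 = 0, giving x = 0.253 V (positive root), so V_GS = 1.05 V.
I_D = (V_DD − V_GS)/R = (4.71 − 1.05) / 35.8 = 0.102 mA.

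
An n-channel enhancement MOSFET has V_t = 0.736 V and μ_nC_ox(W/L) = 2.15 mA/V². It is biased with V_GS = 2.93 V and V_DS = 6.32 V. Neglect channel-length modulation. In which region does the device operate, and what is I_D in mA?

Saturation; I_D = 5.17 mA

V_ov = V_GS − V_t = 2.93 − 0.736 = 2.19 V.
Since V_DS = 6.32 V ≥ V_ov = 2.19 V, the device is in saturation.
I_D = ½ k_n V_ov² = 0.5 × 2.15 × 2.19² = 5.17 mA.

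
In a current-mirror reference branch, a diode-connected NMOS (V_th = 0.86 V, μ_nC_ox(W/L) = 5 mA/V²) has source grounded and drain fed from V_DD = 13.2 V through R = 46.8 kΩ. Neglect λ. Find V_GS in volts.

With gate tied to drain, V_GS = V_DS ≥ V_GS − V_th, so the device is in saturation.
KCL at the drain: ½ k_n (V_GS − V_th)² = (V_DD − V_GS)/R.
Let x = V_GS − 0.86. Then 117 x² + x − 12.34 = 0, giving x = 0.321 V (positive root), so V_GS = 1.18 V.
I_D = (V_DD − V_GS)/R = (13.2 − 1.18) / 46.8 = 0.257 mA.

V_GS = 1.18 V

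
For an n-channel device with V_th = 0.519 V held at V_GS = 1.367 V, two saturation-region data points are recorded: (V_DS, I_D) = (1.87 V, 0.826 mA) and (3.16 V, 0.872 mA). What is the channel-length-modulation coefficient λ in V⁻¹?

With V_GS fixed, I_D ∝ (1 + λ V_DS) in saturation, so I_D2/I_D1 = (1 + λ V_DS2)/(1 + λ V_DS1).
0.872/0.826 = 1.056 = (1 + 3.16 λ)/(1 + 1.87 λ).
Solving: λ (I_D1 V_DS2 − I_D2 V_DS1) = I_D2 − I_D1, so λ = (0.872 − 0.826) / (0.826 × 3.16 − 0.872 × 1.87) = 0.046 / 0.98 = 0.047 V⁻¹.

λ = 0.0470 V⁻¹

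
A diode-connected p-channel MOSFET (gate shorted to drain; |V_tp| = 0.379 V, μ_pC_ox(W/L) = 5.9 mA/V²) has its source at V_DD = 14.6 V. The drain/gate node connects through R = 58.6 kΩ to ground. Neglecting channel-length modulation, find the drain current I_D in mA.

With gate tied to drain, V_SG = V_SD ≥ V_SG − |V_tp|, so the device is in saturation.
KCL at the drain: ½ k_p (V_SG − |V_tp|)² = (V_DD − V_SG)/R.
Let x = V_SG − 0.379. Then 173 x² + x − 14.22 = 0, giving x = 0.284 V (positive root), so V_SG = 0.663 V.
I_D = (V_DD − V_SG)/R = (14.6 − 0.663) / 58.6 = 0.238 mA.

I_D = 0.238 mA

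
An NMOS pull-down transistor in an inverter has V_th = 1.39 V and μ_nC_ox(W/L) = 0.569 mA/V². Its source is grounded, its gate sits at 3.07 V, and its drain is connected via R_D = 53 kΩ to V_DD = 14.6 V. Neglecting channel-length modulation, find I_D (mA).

V_GS = V_G = 3.07 V, so V_ov = 3.07 − 1.39 = 1.68 V.
Assume saturation: I_D = ½ k_n V_ov² = 0.5 × 0.569 × 1.68² = 0.803 mA, giving V_DS = V_DD − I_D R_D = 14.6 − 0.803 × 53 = -28 V.
But -28 V < V_ov = 1.68 V, so the device is actually in triode.
In triode I_D = k_n[V_ov V_DS − ½ V_DS²] and I_D = (V_DD − V_DS)/R_D. Equating: 15.1 V_DS² − 51.66 V_DS + 14.6 = 0, giving V_DS = 0.311 V (the root below V_ov).
I_D = (14.6 − 0.311) / 53 = 0.27 mA.

I_D = 0.270 mA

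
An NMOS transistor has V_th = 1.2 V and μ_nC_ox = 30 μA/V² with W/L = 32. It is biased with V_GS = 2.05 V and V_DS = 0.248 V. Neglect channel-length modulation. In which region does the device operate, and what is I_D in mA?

k_n = μ_nC_ox · (W/L) = 0.96 mA/V².
V_ov = V_GS − V_th = 2.05 − 1.2 = 0.85 V.
Since V_DS = 0.248 V < V_ov = 0.85 V, the device is in the triode region.
I_D = k_n [V_ov · V_DS − ½ V_DS²] = 0.96 × [0.85 × 0.248 − 0.5 × 0.248²] = 0.173 mA.

Triode; I_D = 0.173 mA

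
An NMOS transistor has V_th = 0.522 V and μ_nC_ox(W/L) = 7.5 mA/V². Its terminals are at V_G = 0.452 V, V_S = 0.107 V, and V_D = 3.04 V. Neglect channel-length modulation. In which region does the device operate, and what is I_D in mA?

V_GS = V_G − V_S = 0.452 − 0.107 = 0.345 V; V_DS = V_D − V_S = 3.04 − 0.107 = 2.93 V.
V_GS = 0.345 V < V_th = 0.522 V, so the transistor is in cutoff.

Cutoff; I_D = 0 mA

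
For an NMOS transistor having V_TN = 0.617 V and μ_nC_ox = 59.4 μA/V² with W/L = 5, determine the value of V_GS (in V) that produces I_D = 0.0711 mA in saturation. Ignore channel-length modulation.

V_GS = 1.31 V

k_n = μ_nC_ox · (W/L) = 0.297 mA/V².
In saturation I_D = ½ k_n (V_GS − V_TN)², so V_GS − V_TN = √(2 I_D / k_n) = √(2 × 0.0711 / 0.297) = 0.692 V.
V_GS = 0.617 + 0.692 = 1.31 V.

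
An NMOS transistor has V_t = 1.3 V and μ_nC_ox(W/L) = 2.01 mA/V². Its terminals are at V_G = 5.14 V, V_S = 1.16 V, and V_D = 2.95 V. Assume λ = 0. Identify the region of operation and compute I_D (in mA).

Triode; I_D = 6.42 mA

V_GS = V_G − V_S = 5.14 − 1.16 = 3.98 V; V_DS = V_D − V_S = 2.95 − 1.16 = 1.79 V.
V_ov = V_GS − V_t = 3.98 − 1.3 = 2.68 V.
Since V_DS = 1.79 V < V_ov = 2.68 V, the device is in the triode region.
I_D = k_n [V_ov · V_DS − ½ V_DS²] = 2.01 × [2.68 × 1.79 − 0.5 × 1.79²] = 6.42 mA.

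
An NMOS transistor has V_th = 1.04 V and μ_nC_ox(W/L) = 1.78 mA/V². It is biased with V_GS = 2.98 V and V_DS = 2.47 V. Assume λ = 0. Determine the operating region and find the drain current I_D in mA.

Saturation; I_D = 3.35 mA

V_ov = V_GS − V_th = 2.98 − 1.04 = 1.94 V.
Since V_DS = 2.47 V ≥ V_ov = 1.94 V, the device is in saturation.
I_D = ½ k_n V_ov² = 0.5 × 1.78 × 1.94² = 3.35 mA.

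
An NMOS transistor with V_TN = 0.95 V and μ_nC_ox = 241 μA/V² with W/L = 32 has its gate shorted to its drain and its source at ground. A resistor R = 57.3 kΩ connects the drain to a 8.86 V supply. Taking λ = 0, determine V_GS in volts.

With gate tied to drain, V_GS = V_DS ≥ V_GS − V_TN, so the device is in saturation.
k_n = μ_nC_ox · (W/L) = 7.712 mA/V².
KCL at the drain: ½ k_n (V_GS − V_TN)² = (V_DD − V_GS)/R.
Let x = V_GS − 0.95. Then 221 x² + x − 7.91 = 0, giving x = 0.187 V (positive root), so V_GS = 1.14 V.
I_D = (V_DD − V_GS)/R = (8.86 − 1.14) / 57.3 = 0.135 mA.

V_GS = 1.14 V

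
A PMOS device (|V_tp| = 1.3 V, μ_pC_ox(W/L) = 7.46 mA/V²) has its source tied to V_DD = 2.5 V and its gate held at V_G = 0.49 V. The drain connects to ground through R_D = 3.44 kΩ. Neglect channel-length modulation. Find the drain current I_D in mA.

I_D = 0.685 mA

V_SG = V_DD − V_G = 2.5 − 0.49 = 2.01 V, so V_ov = 2.01 − 1.3 = 0.71 V.
Assume saturation: I_D = ½ k_p V_ov² = 0.5 × 7.46 × 0.71² = 1.88 mA, giving V_SD = V_DD − I_D R_D = 2.5 − 1.88 × 3.44 = -3.97 V.
But -3.97 V < V_ov = 0.71 V, so the device is actually in triode.
In triode I_D = k_p[V_ov V_SD − ½ V_SD²] and I_D = (V_DD − V_SD)/R_D. Equating: 12.8 V_SD² − 19.22 V_SD + 2.5 = 0, giving V_SD = 0.144 V (the root below V_ov).
I_D = (2.5 − 0.144) / 3.44 = 0.685 mA.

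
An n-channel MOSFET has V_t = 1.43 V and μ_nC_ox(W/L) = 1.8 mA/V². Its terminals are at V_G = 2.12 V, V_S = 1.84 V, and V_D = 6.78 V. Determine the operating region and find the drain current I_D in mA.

V_GS = V_G − V_S = 2.12 − 1.84 = 0.28 V; V_DS = V_D − V_S = 6.78 − 1.84 = 4.94 V.
V_GS = 0.28 V < V_t = 1.43 V, so the transistor is in cutoff.

Cutoff; I_D = 0 mA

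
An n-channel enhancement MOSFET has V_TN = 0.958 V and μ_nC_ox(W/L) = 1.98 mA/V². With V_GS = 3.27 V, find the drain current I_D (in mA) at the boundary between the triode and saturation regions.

At the boundary V_DS = V_ov = V_GS − V_TN = 3.27 − 0.958 = 2.31 V.
I_D = ½ k_n V_ov² = 0.5 × 1.98 × 2.31² = 5.29 mA.

I_D = 5.29 mA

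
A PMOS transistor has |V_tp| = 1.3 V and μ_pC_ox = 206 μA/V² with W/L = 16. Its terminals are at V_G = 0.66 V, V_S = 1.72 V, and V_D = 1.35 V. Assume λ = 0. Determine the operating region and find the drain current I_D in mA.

V_SG = V_S − V_G = 1.72 − 0.66 = 1.06 V; V_SD = V_S − V_D = 1.72 − 1.35 = 0.37 V.
V_SG = 1.06 V < |V_tp| = 1.3 V, so the transistor is in cutoff.

Cutoff; I_D = 0 mA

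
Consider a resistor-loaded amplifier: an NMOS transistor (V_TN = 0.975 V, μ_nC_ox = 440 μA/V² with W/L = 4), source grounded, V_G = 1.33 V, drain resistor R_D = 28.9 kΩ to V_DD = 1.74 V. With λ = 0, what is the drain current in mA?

V_GS = V_G = 1.33 V, so V_ov = 1.33 − 0.975 = 0.355 V.
k_n = μ_nC_ox · (W/L) = 1.76 mA/V².
Assume saturation: I_D = ½ k_n V_ov² = 0.5 × 1.76 × 0.355² = 0.111 mA, giving V_DS = V_DD − I_D R_D = 1.74 − 0.111 × 28.9 = -1.47 V.
But -1.47 V < V_ov = 0.355 V, so the device is actually in triode.
In triode I_D = k_n[V_ov V_DS − ½ V_DS²] and I_D = (V_DD − V_DS)/R_D. Equating: 25.4 V_DS² − 19.06 V_DS + 1.74 = 0, giving V_DS = 0.106 V (the root below V_ov).
I_D = (1.74 − 0.106) / 28.9 = 0.0565 mA.

I_D = 0.0565 mA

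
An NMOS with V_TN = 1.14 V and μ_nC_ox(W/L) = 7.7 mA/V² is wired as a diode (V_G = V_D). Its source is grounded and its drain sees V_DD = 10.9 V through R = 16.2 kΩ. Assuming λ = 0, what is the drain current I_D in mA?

With gate tied to drain, V_GS = V_DS ≥ V_GS − V_TN, so the device is in saturation.
KCL at the drain: ½ k_n (V_GS − V_TN)² = (V_DD − V_GS)/R.
Let x = V_GS − 1.14. Then 62.4 x² + x − 9.76 = 0, giving x = 0.388 V (positive root), so V_GS = 1.53 V.
I_D = (V_DD − V_GS)/R = (10.9 − 1.53) / 16.2 = 0.579 mA.

I_D = 0.579 mA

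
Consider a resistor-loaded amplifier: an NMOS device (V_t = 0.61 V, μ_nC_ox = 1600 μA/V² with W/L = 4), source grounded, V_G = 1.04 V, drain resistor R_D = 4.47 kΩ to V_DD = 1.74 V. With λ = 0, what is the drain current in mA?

I_D = 0.354 mA

V_GS = V_G = 1.04 V, so V_ov = 1.04 − 0.61 = 0.43 V.
k_n = μ_nC_ox · (W/L) = 6.4 mA/V².
Assume saturation: I_D = ½ k_n V_ov² = 0.5 × 6.4 × 0.43² = 0.592 mA, giving V_DS = V_DD − I_D R_D = 1.74 − 0.592 × 4.47 = -0.905 V.
But -0.905 V < V_ov = 0.43 V, so the device is actually in triode.
In triode I_D = k_n[V_ov V_DS − ½ V_DS²] and I_D = (V_DD − V_DS)/R_D. Equating: 14.3 V_DS² − 13.3 V_DS + 1.74 = 0, giving V_DS = 0.157 V (the root below V_ov).
I_D = (1.74 − 0.157) / 4.47 = 0.354 mA.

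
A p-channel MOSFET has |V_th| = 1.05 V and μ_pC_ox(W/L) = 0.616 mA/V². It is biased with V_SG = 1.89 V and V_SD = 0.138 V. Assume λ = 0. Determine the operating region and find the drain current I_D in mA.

Triode; I_D = 0.0655 mA

V_ov = V_SG − |V_th| = 1.89 − 1.05 = 0.84 V.
Since V_SD = 0.138 V < V_ov = 0.84 V, the device is in the triode region.
I_D = k_p [V_ov · V_SD − ½ V_SD²] = 0.616 × [0.84 × 0.138 − 0.5 × 0.138²] = 0.0655 mA.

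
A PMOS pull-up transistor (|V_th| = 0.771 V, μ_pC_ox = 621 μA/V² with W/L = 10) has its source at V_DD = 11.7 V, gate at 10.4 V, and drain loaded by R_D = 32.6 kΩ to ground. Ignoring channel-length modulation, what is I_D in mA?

V_SG = V_DD − V_G = 11.7 − 10.4 = 1.3 V, so V_ov = 1.3 − 0.771 = 0.529 V.
k_p = μ_pC_ox · (W/L) = 6.21 mA/V².
Assume saturation: I_D = ½ k_p V_ov² = 0.5 × 6.21 × 0.529² = 0.869 mA, giving V_SD = V_DD − I_D R_D = 11.7 − 0.869 × 32.6 = -16.6 V.
But -16.6 V < V_ov = 0.529 V, so the device is actually in triode.
In triode I_D = k_p[V_ov V_SD − ½ V_SD²] and I_D = (V_DD − V_SD)/R_D. Equating: 101 V_SD² − 108.1 V_SD + 11.7 = 0, giving V_SD = 0.122 V (the root below V_ov).
I_D = (11.7 − 0.122) / 32.6 = 0.355 mA.

I_D = 0.355 mA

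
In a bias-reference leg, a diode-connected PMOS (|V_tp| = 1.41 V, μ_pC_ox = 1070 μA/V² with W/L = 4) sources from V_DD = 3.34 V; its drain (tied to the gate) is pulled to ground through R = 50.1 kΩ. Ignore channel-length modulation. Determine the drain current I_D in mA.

I_D = 0.0359 mA

With gate tied to drain, V_SG = V_SD ≥ V_SG − |V_tp|, so the device is in saturation.
k_p = μ_pC_ox · (W/L) = 4.28 mA/V².
KCL at the drain: ½ k_p (V_SG − |V_tp|)² = (V_DD − V_SG)/R.
Let x = V_SG − 1.41. Then 107 x² + x − 1.93 = 0, giving x = 0.13 V (positive root), so V_SG = 1.54 V.
I_D = (V_DD − V_SG)/R = (3.34 − 1.54) / 50.1 = 0.0359 mA.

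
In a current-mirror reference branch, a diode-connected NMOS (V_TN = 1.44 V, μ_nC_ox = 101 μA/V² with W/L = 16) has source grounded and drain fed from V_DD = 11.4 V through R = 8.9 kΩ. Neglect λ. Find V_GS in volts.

With gate tied to drain, V_GS = V_DS ≥ V_GS − V_TN, so the device is in saturation.
k_n = μ_nC_ox · (W/L) = 1.616 mA/V².
KCL at the drain: ½ k_n (V_GS − V_TN)² = (V_DD − V_GS)/R.
Let x = V_GS − 1.44. Then 7.19 x² + x − 9.96 = 0, giving x = 1.11 V (positive root), so V_GS = 2.55 V.
I_D = (V_DD − V_GS)/R = (11.4 − 2.55) / 8.9 = 0.994 mA.

V_GS = 2.55 V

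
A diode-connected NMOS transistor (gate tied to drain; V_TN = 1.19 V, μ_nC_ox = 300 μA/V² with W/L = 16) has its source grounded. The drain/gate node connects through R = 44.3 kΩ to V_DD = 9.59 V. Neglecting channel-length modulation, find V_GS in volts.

With gate tied to drain, V_GS = V_DS ≥ V_GS − V_TN, so the device is in saturation.
k_n = μ_nC_ox · (W/L) = 4.8 mA/V².
KCL at the drain: ½ k_n (V_GS − V_TN)² = (V_DD − V_GS)/R.
Let x = V_GS − 1.19. Then 106 x² + x − 8.4 = 0, giving x = 0.276 V (positive root), so V_GS = 1.47 V.
I_D = (V_DD − V_GS)/R = (9.59 − 1.47) / 44.3 = 0.183 mA.

V_GS = 1.47 V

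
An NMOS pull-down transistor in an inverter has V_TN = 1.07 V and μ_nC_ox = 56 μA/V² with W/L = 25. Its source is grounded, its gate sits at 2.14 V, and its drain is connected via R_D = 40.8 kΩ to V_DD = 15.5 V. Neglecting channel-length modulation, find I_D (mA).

V_GS = V_G = 2.14 V, so V_ov = 2.14 − 1.07 = 1.07 V.
k_n = μ_nC_ox · (W/L) = 1.4 mA/V².
Assume saturation: I_D = ½ k_n V_ov² = 0.5 × 1.4 × 1.07² = 0.801 mA, giving V_DS = V_DD − I_D R_D = 15.5 − 0.801 × 40.8 = -17.2 V.
But -17.2 V < V_ov = 1.07 V, so the device is actually in triode.
In triode I_D = k_n[V_ov V_DS − ½ V_DS²] and I_D = (V_DD − V_DS)/R_D. Equating: 28.6 V_DS² − 62.12 V_DS + 15.5 = 0, giving V_DS = 0.288 V (the root below V_ov).
I_D = (15.5 − 0.288) / 40.8 = 0.373 mA.

I_D = 0.373 mA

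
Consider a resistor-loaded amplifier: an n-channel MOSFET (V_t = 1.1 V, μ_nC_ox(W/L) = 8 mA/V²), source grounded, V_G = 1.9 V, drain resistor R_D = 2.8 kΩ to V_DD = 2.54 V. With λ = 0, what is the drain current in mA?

I_D = 0.855 mA

V_GS = V_G = 1.9 V, so V_ov = 1.9 − 1.1 = 0.8 V.
Assume saturation: I_D = ½ k_n V_ov² = 0.5 × 8 × 0.8² = 2.56 mA, giving V_DS = V_DD − I_D R_D = 2.54 − 2.56 × 2.8 = -4.63 V.
But -4.63 V < V_ov = 0.8 V, so the device is actually in triode.
In triode I_D = k_n[V_ov V_DS − ½ V_DS²] and I_D = (V_DD − V_DS)/R_D. Equating: 11.2 V_DS² − 18.92 V_DS + 2.54 = 0, giving V_DS = 0.147 V (the root below V_ov).
I_D = (2.54 − 0.147) / 2.8 = 0.855 mA.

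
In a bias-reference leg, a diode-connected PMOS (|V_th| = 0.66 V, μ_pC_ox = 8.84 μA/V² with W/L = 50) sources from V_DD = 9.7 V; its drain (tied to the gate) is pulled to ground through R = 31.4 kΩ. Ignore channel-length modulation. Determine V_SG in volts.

V_SG = 1.73 V

With gate tied to drain, V_SG = V_SD ≥ V_SG − |V_th|, so the device is in saturation.
k_p = μ_pC_ox · (W/L) = 0.442 mA/V².
KCL at the drain: ½ k_p (V_SG − |V_th|)² = (V_DD − V_SG)/R.
Let x = V_SG − 0.66. Then 6.94 x² + x − 9.04 = 0, giving x = 1.07 V (positive root), so V_SG = 1.73 V.
I_D = (V_DD − V_SG)/R = (9.7 − 1.73) / 31.4 = 0.254 mA.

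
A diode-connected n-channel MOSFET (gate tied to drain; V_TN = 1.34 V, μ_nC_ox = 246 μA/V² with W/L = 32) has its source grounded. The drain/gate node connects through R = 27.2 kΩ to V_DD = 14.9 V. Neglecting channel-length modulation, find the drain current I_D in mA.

With gate tied to drain, V_GS = V_DS ≥ V_GS − V_TN, so the device is in saturation.
k_n = μ_nC_ox · (W/L) = 7.872 mA/V².
KCL at the drain: ½ k_n (V_GS − V_TN)² = (V_DD − V_GS)/R.
Let x = V_GS − 1.34. Then 107 x² + x − 13.56 = 0, giving x = 0.351 V (positive root), so V_GS = 1.69 V.
I_D = (V_DD − V_GS)/R = (14.9 − 1.69) / 27.2 = 0.486 mA.

I_D = 0.486 mA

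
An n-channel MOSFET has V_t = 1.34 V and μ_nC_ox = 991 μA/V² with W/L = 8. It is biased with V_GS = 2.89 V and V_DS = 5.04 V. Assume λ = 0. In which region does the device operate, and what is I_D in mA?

Saturation; I_D = 9.52 mA

k_n = μ_nC_ox · (W/L) = 7.928 mA/V².
V_ov = V_GS − V_t = 2.89 − 1.34 = 1.55 V.
Since V_DS = 5.04 V ≥ V_ov = 1.55 V, the device is in saturation.
I_D = ½ k_n V_ov² = 0.5 × 7.928 × 1.55² = 9.52 mA.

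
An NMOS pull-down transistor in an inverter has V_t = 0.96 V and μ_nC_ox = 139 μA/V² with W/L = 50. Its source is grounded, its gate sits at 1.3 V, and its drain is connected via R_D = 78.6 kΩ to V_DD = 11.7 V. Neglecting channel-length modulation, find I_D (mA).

I_D = 0.148 mA

V_GS = V_G = 1.3 V, so V_ov = 1.3 − 0.96 = 0.34 V.
k_n = μ_nC_ox · (W/L) = 6.95 mA/V².
Assume saturation: I_D = ½ k_n V_ov² = 0.5 × 6.95 × 0.34² = 0.402 mA, giving V_DS = V_DD − I_D R_D = 11.7 − 0.402 × 78.6 = -19.9 V.
But -19.9 V < V_ov = 0.34 V, so the device is actually in triode.
In triode I_D = k_n[V_ov V_DS − ½ V_DS²] and I_D = (V_DD − V_DS)/R_D. Equating: 273 V_DS² − 186.7 V_DS + 11.7 = 0, giving V_DS = 0.0698 V (the root below V_ov).
I_D = (11.7 − 0.0698) / 78.6 = 0.148 mA.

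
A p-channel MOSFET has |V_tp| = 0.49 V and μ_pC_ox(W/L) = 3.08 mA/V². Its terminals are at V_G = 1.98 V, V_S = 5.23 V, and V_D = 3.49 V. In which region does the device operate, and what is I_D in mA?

V_SG = V_S − V_G = 5.23 − 1.98 = 3.25 V; V_SD = V_S − V_D = 5.23 − 3.49 = 1.74 V.
V_ov = V_SG − |V_tp| = 3.25 − 0.49 = 2.76 V.
Since V_SD = 1.74 V < V_ov = 2.76 V, the device is in the triode region.
I_D = k_p [V_ov · V_SD − ½ V_SD²] = 3.08 × [2.76 × 1.74 − 0.5 × 1.74²] = 10.1 mA.

Triode; I_D = 10.1 mA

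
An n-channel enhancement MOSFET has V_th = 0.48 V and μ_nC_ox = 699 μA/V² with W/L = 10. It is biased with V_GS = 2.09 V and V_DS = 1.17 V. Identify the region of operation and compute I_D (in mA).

Triode; I_D = 8.38 mA

k_n = μ_nC_ox · (W/L) = 6.99 mA/V².
V_ov = V_GS − V_th = 2.09 − 0.48 = 1.61 V.
Since V_DS = 1.17 V < V_ov = 1.61 V, the device is in the triode region.
I_D = k_n [V_ov · V_DS − ½ V_DS²] = 6.99 × [1.61 × 1.17 − 0.5 × 1.17²] = 8.38 mA.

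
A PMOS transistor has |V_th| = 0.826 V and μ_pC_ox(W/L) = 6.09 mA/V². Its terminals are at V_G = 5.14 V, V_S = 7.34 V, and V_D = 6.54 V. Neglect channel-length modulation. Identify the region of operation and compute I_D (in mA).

V_SG = V_S − V_G = 7.34 − 5.14 = 2.2 V; V_SD = V_S − V_D = 7.34 − 6.54 = 0.8 V.
V_ov = V_SG − |V_th| = 2.2 − 0.826 = 1.37 V.
Since V_SD = 0.8 V < V_ov = 1.37 V, the device is in the triode region.
I_D = k_p [V_ov · V_SD − ½ V_SD²] = 6.09 × [1.37 × 0.8 − 0.5 × 0.8²] = 4.75 mA.

Triode; I_D = 4.75 mA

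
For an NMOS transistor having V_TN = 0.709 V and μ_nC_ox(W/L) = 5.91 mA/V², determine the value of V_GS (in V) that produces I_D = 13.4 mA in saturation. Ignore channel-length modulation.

In saturation I_D = ½ k_n (V_GS − V_TN)², so V_GS − V_TN = √(2 I_D / k_n) = √(2 × 13.4 / 5.91) = 2.13 V.
V_GS = 0.709 + 2.13 = 2.84 V.

V_GS = 2.84 V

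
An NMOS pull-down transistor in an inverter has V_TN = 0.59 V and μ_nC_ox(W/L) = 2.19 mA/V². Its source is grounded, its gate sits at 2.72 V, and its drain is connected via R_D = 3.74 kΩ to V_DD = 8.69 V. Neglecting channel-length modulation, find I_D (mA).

I_D = 2.18 mA

V_GS = V_G = 2.72 V, so V_ov = 2.72 − 0.59 = 2.13 V.
Assume saturation: I_D = ½ k_n V_ov² = 0.5 × 2.19 × 2.13² = 4.97 mA, giving V_DS = V_DD − I_D R_D = 8.69 − 4.97 × 3.74 = -9.89 V.
But -9.89 V < V_ov = 2.13 V, so the device is actually in triode.
In triode I_D = k_n[V_ov V_DS − ½ V_DS²] and I_D = (V_DD − V_DS)/R_D. Equating: 4.1 V_DS² − 18.45 V_DS + 8.69 = 0, giving V_DS = 0.535 V (the root below V_ov).
I_D = (8.69 − 0.535) / 3.74 = 2.18 mA.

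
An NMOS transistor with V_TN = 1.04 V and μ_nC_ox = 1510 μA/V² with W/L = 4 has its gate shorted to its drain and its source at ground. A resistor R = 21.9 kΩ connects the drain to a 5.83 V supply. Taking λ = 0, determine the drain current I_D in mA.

I_D = 0.207 mA

With gate tied to drain, V_GS = V_DS ≥ V_GS − V_TN, so the device is in saturation.
k_n = μ_nC_ox · (W/L) = 6.04 mA/V².
KCL at the drain: ½ k_n (V_GS − V_TN)² = (V_DD − V_GS)/R.
Let x = V_GS − 1.04. Then 66.1 x² + x − 4.79 = 0, giving x = 0.262 V (positive root), so V_GS = 1.3 V.
I_D = (V_DD − V_GS)/R = (5.83 − 1.3) / 21.9 = 0.207 mA.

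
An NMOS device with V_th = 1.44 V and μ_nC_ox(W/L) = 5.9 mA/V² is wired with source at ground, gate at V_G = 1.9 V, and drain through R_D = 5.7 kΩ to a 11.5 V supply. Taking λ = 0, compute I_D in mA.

I_D = 0.624 mA

V_GS = V_G = 1.9 V, so V_ov = 1.9 − 1.44 = 0.46 V.
Assume saturation: I_D = ½ k_n V_ov² = 0.5 × 5.9 × 0.46² = 0.624 mA, giving V_DS = V_DD − I_D R_D = 11.5 − 0.624 × 5.7 = 7.94 V.
V_DS = 7.94 V ≥ V_ov = 0.46 V, confirming saturation.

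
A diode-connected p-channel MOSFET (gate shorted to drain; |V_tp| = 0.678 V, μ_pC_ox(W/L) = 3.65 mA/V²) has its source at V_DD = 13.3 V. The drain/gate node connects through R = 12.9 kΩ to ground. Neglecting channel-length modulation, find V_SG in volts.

V_SG = 1.39 V

With gate tied to drain, V_SG = V_SD ≥ V_SG − |V_tp|, so the device is in saturation.
KCL at the drain: ½ k_p (V_SG − |V_tp|)² = (V_DD − V_SG)/R.
Let x = V_SG − 0.678. Then 23.5 x² + x − 12.62 = 0, giving x = 0.711 V (positive root), so V_SG = 1.39 V.
I_D = (V_DD − V_SG)/R = (13.3 − 1.39) / 12.9 = 0.923 mA.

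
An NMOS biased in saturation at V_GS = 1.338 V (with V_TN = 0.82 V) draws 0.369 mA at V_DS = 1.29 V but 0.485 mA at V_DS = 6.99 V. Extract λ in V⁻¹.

λ = 0.0594 V⁻¹

With V_GS fixed, I_D ∝ (1 + λ V_DS) in saturation, so I_D2/I_D1 = (1 + λ V_DS2)/(1 + λ V_DS1).
0.485/0.369 = 1.314 = (1 + 6.99 λ)/(1 + 1.29 λ).
Solving: λ (I_D1 V_DS2 − I_D2 V_DS1) = I_D2 − I_D1, so λ = (0.485 − 0.369) / (0.369 × 6.99 − 0.485 × 1.29) = 0.116 / 1.95 = 0.0594 V⁻¹.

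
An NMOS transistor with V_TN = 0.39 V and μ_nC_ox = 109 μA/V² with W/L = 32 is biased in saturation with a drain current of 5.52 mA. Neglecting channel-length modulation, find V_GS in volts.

k_n = μ_nC_ox · (W/L) = 3.488 mA/V².
In saturation I_D = ½ k_n (V_GS − V_TN)², so V_GS − V_TN = √(2 I_D / k_n) = √(2 × 5.52 / 3.488) = 1.78 V.
V_GS = 0.39 + 1.78 = 2.17 V.

V_GS = 2.17 V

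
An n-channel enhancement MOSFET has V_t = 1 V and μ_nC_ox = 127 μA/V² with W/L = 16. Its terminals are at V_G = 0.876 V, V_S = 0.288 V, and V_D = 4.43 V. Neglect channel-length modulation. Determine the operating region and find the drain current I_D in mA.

Cutoff; I_D = 0 mA

V_GS = V_G − V_S = 0.876 − 0.288 = 0.588 V; V_DS = V_D − V_S = 4.43 − 0.288 = 4.14 V.
V_GS = 0.588 V < V_t = 1 V, so the transistor is in cutoff.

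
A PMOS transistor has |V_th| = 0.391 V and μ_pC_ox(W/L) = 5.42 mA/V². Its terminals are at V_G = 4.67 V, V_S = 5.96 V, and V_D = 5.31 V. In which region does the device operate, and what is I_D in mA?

Triode; I_D = 2.02 mA

V_SG = V_S − V_G = 5.96 − 4.67 = 1.29 V; V_SD = V_S − V_D = 5.96 − 5.31 = 0.65 V.
V_ov = V_SG − |V_th| = 1.29 − 0.391 = 0.899 V.
Since V_SD = 0.65 V < V_ov = 0.899 V, the device is in the triode region.
I_D = k_p [V_ov · V_SD − ½ V_SD²] = 5.42 × [0.899 × 0.65 − 0.5 × 0.65²] = 2.02 mA.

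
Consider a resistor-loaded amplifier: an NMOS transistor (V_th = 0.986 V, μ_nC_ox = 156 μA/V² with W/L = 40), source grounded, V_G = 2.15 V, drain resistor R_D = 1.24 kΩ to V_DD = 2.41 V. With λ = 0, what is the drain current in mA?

I_D = 1.73 mA

V_GS = V_G = 2.15 V, so V_ov = 2.15 − 0.986 = 1.16 V.
k_n = μ_nC_ox · (W/L) = 6.24 mA/V².
Assume saturation: I_D = ½ k_n V_ov² = 0.5 × 6.24 × 1.16² = 4.23 mA, giving V_DS = V_DD − I_D R_D = 2.41 − 4.23 × 1.24 = -2.83 V.
But -2.83 V < V_ov = 1.16 V, so the device is actually in triode.
In triode I_D = k_n[V_ov V_DS − ½ V_DS²] and I_D = (V_DD − V_DS)/R_D. Equating: 3.87 V_DS² − 10.01 V_DS + 2.41 = 0, giving V_DS = 0.269 V (the root below V_ov).
I_D = (2.41 − 0.269) / 1.24 = 1.73 mA.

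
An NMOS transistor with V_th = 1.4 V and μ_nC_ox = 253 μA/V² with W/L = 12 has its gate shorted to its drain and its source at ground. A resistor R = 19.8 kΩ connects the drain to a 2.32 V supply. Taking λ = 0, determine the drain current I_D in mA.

With gate tied to drain, V_GS = V_DS ≥ V_GS − V_th, so the device is in saturation.
k_n = μ_nC_ox · (W/L) = 3.036 mA/V².
KCL at the drain: ½ k_n (V_GS − V_th)² = (V_DD − V_GS)/R.
Let x = V_GS − 1.4. Then 30.1 x² + x − 0.92 = 0, giving x = 0.159 V (positive root), so V_GS = 1.56 V.
I_D = (V_DD − V_GS)/R = (2.32 − 1.56) / 19.8 = 0.0384 mA.

I_D = 0.0384 mA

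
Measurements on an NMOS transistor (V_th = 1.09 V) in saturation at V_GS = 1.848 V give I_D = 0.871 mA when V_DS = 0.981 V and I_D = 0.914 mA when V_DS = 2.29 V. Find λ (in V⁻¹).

With V_GS fixed, I_D ∝ (1 + λ V_DS) in saturation, so I_D2/I_D1 = (1 + λ V_DS2)/(1 + λ V_DS1).
0.914/0.871 = 1.049 = (1 + 2.29 λ)/(1 + 0.981 λ).
Solving: λ (I_D1 V_DS2 − I_D2 V_DS1) = I_D2 − I_D1, so λ = (0.914 − 0.871) / (0.871 × 2.29 − 0.914 × 0.981) = 0.043 / 1.1 = 0.0392 V⁻¹.

λ = 0.0392 V⁻¹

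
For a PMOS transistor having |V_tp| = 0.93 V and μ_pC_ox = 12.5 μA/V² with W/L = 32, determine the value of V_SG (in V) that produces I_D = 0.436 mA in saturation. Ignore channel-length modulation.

k_p = μ_pC_ox · (W/L) = 0.4 mA/V².
In saturation I_D = ½ k_p (V_SG − |V_tp|)², so V_SG − |V_tp| = √(2 I_D / k_p) = √(2 × 0.436 / 0.4) = 1.48 V.
V_SG = 0.93 + 1.48 = 2.41 V.

V_SG = 2.41 V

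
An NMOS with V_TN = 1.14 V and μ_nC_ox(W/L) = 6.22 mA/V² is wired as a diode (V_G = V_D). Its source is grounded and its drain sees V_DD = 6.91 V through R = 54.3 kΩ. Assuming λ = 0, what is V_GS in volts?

V_GS = 1.32 V

With gate tied to drain, V_GS = V_DS ≥ V_GS − V_TN, so the device is in saturation.
KCL at the drain: ½ k_n (V_GS − V_TN)² = (V_DD − V_GS)/R.
Let x = V_GS − 1.14. Then 169 x² + x − 5.77 = 0, giving x = 0.182 V (positive root), so V_GS = 1.32 V.
I_D = (V_DD − V_GS)/R = (6.91 − 1.32) / 54.3 = 0.103 mA.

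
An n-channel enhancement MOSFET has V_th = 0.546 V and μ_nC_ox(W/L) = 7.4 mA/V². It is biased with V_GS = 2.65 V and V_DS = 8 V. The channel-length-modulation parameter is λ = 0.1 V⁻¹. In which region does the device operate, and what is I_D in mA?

Saturation; I_D = 29.5 mA

V_ov = V_GS − V_th = 2.65 − 0.546 = 2.1 V.
Since V_DS = 8 V ≥ V_ov = 2.1 V, the device is in saturation.
I_D = ½ k_n V_ov² (1 + λ V_DS) = 0.5 × 7.4 × 2.1² × (1 + 0.1 × 8) = 29.5 mA.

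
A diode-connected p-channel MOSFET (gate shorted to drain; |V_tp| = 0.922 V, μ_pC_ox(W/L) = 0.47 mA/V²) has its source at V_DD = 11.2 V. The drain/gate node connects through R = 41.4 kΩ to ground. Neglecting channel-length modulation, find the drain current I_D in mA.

I_D = 0.225 mA

With gate tied to drain, V_SG = V_SD ≥ V_SG − |V_tp|, so the device is in saturation.
KCL at the drain: ½ k_p (V_SG − |V_tp|)² = (V_DD − V_SG)/R.
Let x = V_SG − 0.922. Then 9.73 x² + x − 10.28 = 0, giving x = 0.978 V (positive root), so V_SG = 1.9 V.
I_D = (V_DD − V_SG)/R = (11.2 − 1.9) / 41.4 = 0.225 mA.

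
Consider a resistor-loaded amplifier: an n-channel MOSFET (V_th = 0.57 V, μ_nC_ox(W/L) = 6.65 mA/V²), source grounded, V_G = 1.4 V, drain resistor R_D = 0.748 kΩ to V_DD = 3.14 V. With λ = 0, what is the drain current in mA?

V_GS = V_G = 1.4 V, so V_ov = 1.4 − 0.57 = 0.83 V.
Assume saturation: I_D = ½ k_n V_ov² = 0.5 × 6.65 × 0.83² = 2.29 mA, giving V_DS = V_DD − I_D R_D = 3.14 − 2.29 × 0.748 = 1.43 V.
V_DS = 1.43 V ≥ V_ov = 0.83 V, confirming saturation.

I_D = 2.29 mA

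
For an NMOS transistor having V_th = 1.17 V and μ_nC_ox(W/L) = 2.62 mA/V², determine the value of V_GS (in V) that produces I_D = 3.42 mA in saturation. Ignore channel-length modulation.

In saturation I_D = ½ k_n (V_GS − V_th)², so V_GS − V_th = √(2 I_D / k_n) = √(2 × 3.42 / 2.62) = 1.62 V.
V_GS = 1.17 + 1.62 = 2.79 V.

V_GS = 2.79 V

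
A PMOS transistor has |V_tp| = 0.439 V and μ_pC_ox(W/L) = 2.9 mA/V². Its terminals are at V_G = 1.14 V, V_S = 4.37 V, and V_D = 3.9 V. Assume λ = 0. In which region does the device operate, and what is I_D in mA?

Triode; I_D = 3.48 mA

V_SG = V_S − V_G = 4.37 − 1.14 = 3.23 V; V_SD = V_S − V_D = 4.37 − 3.9 = 0.47 V.
V_ov = V_SG − |V_tp| = 3.23 − 0.439 = 2.79 V.
Since V_SD = 0.47 V < V_ov = 2.79 V, the device is in the triode region.
I_D = k_p [V_ov · V_SD − ½ V_SD²] = 2.9 × [2.79 × 0.47 − 0.5 × 0.47²] = 3.48 mA.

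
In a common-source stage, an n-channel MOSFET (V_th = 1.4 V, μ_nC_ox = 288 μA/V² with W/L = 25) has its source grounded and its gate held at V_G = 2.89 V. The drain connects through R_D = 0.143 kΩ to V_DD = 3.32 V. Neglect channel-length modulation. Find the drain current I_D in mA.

I_D = 7.99 mA

V_GS = V_G = 2.89 V, so V_ov = 2.89 − 1.4 = 1.49 V.
k_n = μ_nC_ox · (W/L) = 7.2 mA/V².
Assume saturation: I_D = ½ k_n V_ov² = 0.5 × 7.2 × 1.49² = 7.99 mA, giving V_DS = V_DD − I_D R_D = 3.32 − 7.99 × 0.143 = 2.18 V.
V_DS = 2.18 V ≥ V_ov = 1.49 V, confirming saturation.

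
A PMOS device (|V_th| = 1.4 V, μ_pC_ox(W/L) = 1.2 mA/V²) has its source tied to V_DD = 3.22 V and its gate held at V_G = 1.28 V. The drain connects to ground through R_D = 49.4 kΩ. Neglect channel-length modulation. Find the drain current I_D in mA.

V_SG = V_DD − V_G = 3.22 − 1.28 = 1.94 V, so V_ov = 1.94 − 1.4 = 0.54 V.
Assume saturation: I_D = ½ k_p V_ov² = 0.5 × 1.2 × 0.54² = 0.175 mA, giving V_SD = V_DD − I_D R_D = 3.22 − 0.175 × 49.4 = -5.42 V.
But -5.42 V < V_ov = 0.54 V, so the device is actually in triode.
In triode I_D = k_p[V_ov V_SD − ½ V_SD²] and I_D = (V_DD − V_SD)/R_D. Equating: 29.6 V_SD² − 33.01 V_SD + 3.22 = 0, giving V_SD = 0.108 V (the root below V_ov).
I_D = (3.22 − 0.108) / 49.4 = 0.063 mA.

I_D = 0.0630 mA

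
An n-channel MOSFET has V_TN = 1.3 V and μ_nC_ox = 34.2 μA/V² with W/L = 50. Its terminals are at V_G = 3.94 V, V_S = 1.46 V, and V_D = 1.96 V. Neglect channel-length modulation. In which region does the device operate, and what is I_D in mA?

Triode; I_D = 0.795 mA

V_GS = V_G − V_S = 3.94 − 1.46 = 2.48 V; V_DS = V_D − V_S = 1.96 − 1.46 = 0.5 V.
k_n = μ_nC_ox · (W/L) = 1.71 mA/V².
V_ov = V_GS − V_TN = 2.48 − 1.3 = 1.18 V.
Since V_DS = 0.5 V < V_ov = 1.18 V, the device is in the triode region.
I_D = k_n [V_ov · V_DS − ½ V_DS²] = 1.71 × [1.18 × 0.5 − 0.5 × 0.5²] = 0.795 mA.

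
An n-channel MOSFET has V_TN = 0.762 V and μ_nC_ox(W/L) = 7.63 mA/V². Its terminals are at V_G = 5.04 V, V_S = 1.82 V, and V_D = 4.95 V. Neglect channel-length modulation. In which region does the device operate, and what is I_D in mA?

V_GS = V_G − V_S = 5.04 − 1.82 = 3.22 V; V_DS = V_D − V_S = 4.95 − 1.82 = 3.13 V.
V_ov = V_GS − V_TN = 3.22 − 0.762 = 2.46 V.
Since V_DS = 3.13 V ≥ V_ov = 2.46 V, the device is in saturation.
I_D = ½ k_n V_ov² = 0.5 × 7.63 × 2.46² = 23 mA.

Saturation; I_D = 23.0 mA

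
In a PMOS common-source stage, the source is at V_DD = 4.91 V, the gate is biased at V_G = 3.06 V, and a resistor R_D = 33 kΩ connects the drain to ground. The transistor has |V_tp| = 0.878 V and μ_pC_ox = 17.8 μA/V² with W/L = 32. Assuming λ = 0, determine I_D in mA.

I_D = 0.140 mA

V_SG = V_DD − V_G = 4.91 − 3.06 = 1.85 V, so V_ov = 1.85 − 0.878 = 0.972 V.
k_p = μ_pC_ox · (W/L) = 0.5696 mA/V².
Assume saturation: I_D = ½ k_p V_ov² = 0.5 × 0.5696 × 0.972² = 0.269 mA, giving V_SD = V_DD − I_D R_D = 4.91 − 0.269 × 33 = -3.97 V.
But -3.97 V < V_ov = 0.972 V, so the device is actually in triode.
In triode I_D = k_p[V_ov V_SD − ½ V_SD²] and I_D = (V_DD − V_SD)/R_D. Equating: 9.4 V_SD² − 19.27 V_SD + 4.91 = 0, giving V_SD = 0.298 V (the root below V_ov).
I_D = (4.91 − 0.298) / 33 = 0.14 mA.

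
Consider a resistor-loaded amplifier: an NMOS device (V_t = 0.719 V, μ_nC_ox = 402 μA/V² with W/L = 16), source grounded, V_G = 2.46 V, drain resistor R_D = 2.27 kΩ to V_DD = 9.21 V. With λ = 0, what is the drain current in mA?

V_GS = V_G = 2.46 V, so V_ov = 2.46 − 0.719 = 1.74 V.
k_n = μ_nC_ox · (W/L) = 6.432 mA/V².
Assume saturation: I_D = ½ k_n V_ov² = 0.5 × 6.432 × 1.74² = 9.75 mA, giving V_DS = V_DD − I_D R_D = 9.21 − 9.75 × 2.27 = -12.9 V.
But -12.9 V < V_ov = 1.74 V, so the device is actually in triode.
In triode I_D = k_n[V_ov V_DS − ½ V_DS²] and I_D = (V_DD − V_DS)/R_D. Equating: 7.3 V_DS² − 26.42 V_DS + 9.21 = 0, giving V_DS = 0.391 V (the root below V_ov).
I_D = (9.21 − 0.391) / 2.27 = 3.89 mA.

I_D = 3.89 mA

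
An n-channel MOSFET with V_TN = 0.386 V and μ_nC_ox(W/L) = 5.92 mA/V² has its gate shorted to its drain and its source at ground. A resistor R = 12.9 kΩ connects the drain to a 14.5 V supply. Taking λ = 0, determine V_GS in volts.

With gate tied to drain, V_GS = V_DS ≥ V_GS − V_TN, so the device is in saturation.
KCL at the drain: ½ k_n (V_GS − V_TN)² = (V_DD − V_GS)/R.
Let x = V_GS − 0.386. Then 38.2 x² + x − 14.11 = 0, giving x = 0.595 V (positive root), so V_GS = 0.981 V.
I_D = (V_DD − V_GS)/R = (14.5 − 0.981) / 12.9 = 1.05 mA.

V_GS = 0.981 V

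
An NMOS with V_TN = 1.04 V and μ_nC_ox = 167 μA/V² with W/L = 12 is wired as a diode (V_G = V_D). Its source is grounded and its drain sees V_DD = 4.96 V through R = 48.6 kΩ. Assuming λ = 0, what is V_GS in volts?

With gate tied to drain, V_GS = V_DS ≥ V_GS − V_TN, so the device is in saturation.
k_n = μ_nC_ox · (W/L) = 2.004 mA/V².
KCL at the drain: ½ k_n (V_GS − V_TN)² = (V_DD − V_GS)/R.
Let x = V_GS − 1.04. Then 48.7 x² + x − 3.92 = 0, giving x = 0.274 V (positive root), so V_GS = 1.31 V.
I_D = (V_DD − V_GS)/R = (4.96 − 1.31) / 48.6 = 0.075 mA.

V_GS = 1.31 V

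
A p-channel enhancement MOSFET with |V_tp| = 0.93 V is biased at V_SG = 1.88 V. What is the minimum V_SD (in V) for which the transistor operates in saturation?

The boundary between triode and saturation is V_SD = V_SG − |V_tp| = V_ov.
V_ov = 1.88 − 0.93 = 0.95 V.

V_SD,sat = 0.950 V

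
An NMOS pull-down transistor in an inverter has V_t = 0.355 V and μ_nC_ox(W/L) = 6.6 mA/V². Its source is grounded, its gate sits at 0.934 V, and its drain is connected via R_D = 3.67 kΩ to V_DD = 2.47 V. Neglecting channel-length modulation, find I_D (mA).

I_D = 0.620 mA

V_GS = V_G = 0.934 V, so V_ov = 0.934 − 0.355 = 0.579 V.
Assume saturation: I_D = ½ k_n V_ov² = 0.5 × 6.6 × 0.579² = 1.11 mA, giving V_DS = V_DD − I_D R_D = 2.47 − 1.11 × 3.67 = -1.59 V.
But -1.59 V < V_ov = 0.579 V, so the device is actually in triode.
In triode I_D = k_n[V_ov V_DS − ½ V_DS²] and I_D = (V_DD − V_DS)/R_D. Equating: 12.1 V_DS² − 15.02 V_DS + 2.47 = 0, giving V_DS = 0.195 V (the root below V_ov).
I_D = (2.47 − 0.195) / 3.67 = 0.62 mA.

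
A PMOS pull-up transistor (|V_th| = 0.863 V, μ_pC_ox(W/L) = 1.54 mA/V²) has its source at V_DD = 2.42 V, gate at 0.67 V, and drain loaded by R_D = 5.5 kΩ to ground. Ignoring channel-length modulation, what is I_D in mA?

I_D = 0.378 mA

V_SG = V_DD − V_G = 2.42 − 0.67 = 1.75 V, so V_ov = 1.75 − 0.863 = 0.887 V.
Assume saturation: I_D = ½ k_p V_ov² = 0.5 × 1.54 × 0.887² = 0.606 mA, giving V_SD = V_DD − I_D R_D = 2.42 − 0.606 × 5.5 = -0.912 V.
But -0.912 V < V_ov = 0.887 V, so the device is actually in triode.
In triode I_D = k_p[V_ov V_SD − ½ V_SD²] and I_D = (V_DD − V_SD)/R_D. Equating: 4.24 V_SD² − 8.513 V_SD + 2.42 = 0, giving V_SD = 0.343 V (the root below V_ov).
I_D = (2.42 − 0.343) / 5.5 = 0.378 mA.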